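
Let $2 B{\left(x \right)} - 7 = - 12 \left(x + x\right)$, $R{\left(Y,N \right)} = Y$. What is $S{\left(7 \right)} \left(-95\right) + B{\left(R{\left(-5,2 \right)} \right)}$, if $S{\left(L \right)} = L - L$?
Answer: $\frac{127}{2} \approx 63.5$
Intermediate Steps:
$S{\left(L \right)} = 0$
$B{\left(x \right)} = \frac{7}{2} - 12 x$ ($B{\left(x \right)} = \frac{7}{2} + \frac{\left(-12\right) \left(x + x\right)}{2} = \frac{7}{2} + \frac{\left(-12\right) 2 x}{2} = \frac{7}{2} + \frac{\left(-24\right) x}{2} = \frac{7}{2} - 12 x$)
$S{\left(7 \right)} \left(-95\right) + B{\left(R{\left(-5,2 \right)} \right)} = 0 \left(-95\right) + \left(\frac{7}{2} - -60\right) = 0 + \left(\frac{7}{2} + 60\right) = 0 + \frac{127}{2} = \frac{127}{2}$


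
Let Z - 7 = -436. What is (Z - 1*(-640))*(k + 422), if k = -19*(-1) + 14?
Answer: 96005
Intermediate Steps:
Z = -429 (Z = 7 - 436 = -429)
k = 33 (k = 19 + 14 = 33)
(Z - 1*(-640))*(k + 422) = (-429 - 1*(-640))*(33 + 422) = (-429 + 640)*455 = 211*455 = 96005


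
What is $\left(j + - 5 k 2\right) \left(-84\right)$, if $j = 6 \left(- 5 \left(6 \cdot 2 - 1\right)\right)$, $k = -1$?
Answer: $26880$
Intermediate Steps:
$j = -330$ ($j = 6 \left(- 5 \left(12 - 1\right)\right) = 6 \left(\left(-5\right) 11\right) = 6 \left(-55\right) = -330$)
$\left(j + - 5 k 2\right) \left(-84\right) = \left(-330 + \left(-5\right) \left(-1\right) 2\right) \left(-84\right) = \left(-330 + 5 \cdot 2\right) \left(-84\right) = \left(-330 + 10\right) \left(-84\right) = \left(-320\right) \left(-84\right) = 26880$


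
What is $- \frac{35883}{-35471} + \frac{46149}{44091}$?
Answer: $\frac{1073022844}{521317287} \approx 2.0583$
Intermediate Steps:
$- \frac{35883}{-35471} + \frac{46149}{44091} = \left(-35883\right) \left(- \frac{1}{35471}\right) + 46149 \cdot \frac{1}{44091} = \frac{35883}{35471} + \frac{15383}{14697} = \frac{1073022844}{521317287}$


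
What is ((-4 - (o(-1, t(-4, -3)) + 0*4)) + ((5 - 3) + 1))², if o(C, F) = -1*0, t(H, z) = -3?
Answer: 1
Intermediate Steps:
o(C, F) = 0
((-4 - (o(-1, t(-4, -3)) + 0*4)) + ((5 - 3) + 1))² = ((-4 - (0 + 0*4)) + ((5 - 3) + 1))² = ((-4 - (0 + 0)) + (2 + 1))² = ((-4 - 1*0) + 3)² = ((-4 + 0) + 3)² = (-4 + 3)² = (-1)² = 1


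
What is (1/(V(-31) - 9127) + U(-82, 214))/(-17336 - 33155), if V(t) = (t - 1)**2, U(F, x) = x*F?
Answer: 142191445/409128573 ≈ 0.34755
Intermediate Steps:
U(F, x) = F*x
V(t) = (-1 + t)**2
(1/(V(-31) - 9127) + U(-82, 214))/(-17336 - 33155) = (1/((-1 - 31)**2 - 9127) - 82*214)/(-17336 - 33155) = (1/((-32)**2 - 9127) - 17548)/(-50491) = (1/(1024 - 9127) - 17548)*(-1/50491) = (1/(-8103) - 17548)*(-1/50491) = (-1/8103 - 17548)*(-1/50491) = -142191445/8103*(-1/50491) = 142191445/409128573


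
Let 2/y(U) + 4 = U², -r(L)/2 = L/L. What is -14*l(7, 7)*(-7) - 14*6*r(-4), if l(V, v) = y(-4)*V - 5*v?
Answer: -9443/3 ≈ -3147.7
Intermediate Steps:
r(L) = -2 (r(L) = -2*L/L = -2*1 = -2)
y(U) = 2/(-4 + U²)
l(V, v) = -5*v + V/6 (l(V, v) = (2/(-4 + (-4)²))*V - 5*v = (2/(-4 + 16))*V - 5*v = (2/12)*V - 5*v = (2*(1/12))*V - 5*v = V/6 - 5*v = -5*v + V/6)
-14*l(7, 7)*(-7) - 14*6*r(-4) = -14*(-5*7 + (⅙)*7)*(-7) - 14*6*(-2) = -14*(-35 + 7/6)*(-7) - 84*(-2) = -14*(-203/6)*(-7) - 1*(-168) = (1421/3)*(-7) + 168 = -9947/3 + 168 = -9443/3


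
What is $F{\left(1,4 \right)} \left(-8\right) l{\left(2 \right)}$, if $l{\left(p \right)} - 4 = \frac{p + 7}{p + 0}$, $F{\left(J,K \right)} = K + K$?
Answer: $-544$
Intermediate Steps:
$F{\left(J,K \right)} = 2 K$
$l{\left(p \right)} = 4 + \frac{7 + p}{p}$ ($l{\left(p \right)} = 4 + \frac{p + 7}{p + 0} = 4 + \frac{7 + p}{p}$)
$F{\left(1,4 \right)} \left(-8\right) l{\left(2 \right)} = 2 \cdot 4 \left(-8\right) \left(5 + \frac{7}{2}\right) = 8 \left(-8\right) \left(5 + 7 \cdot \frac{1}{2}\right) = - 64 \left(5 + \frac{7}{2}\right) = \left(-64\right) \frac{17}{2} = -544$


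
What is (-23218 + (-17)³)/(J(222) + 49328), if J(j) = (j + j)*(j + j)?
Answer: -28131/246464 ≈ -0.11414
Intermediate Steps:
J(j) = 4*j² (J(j) = (2*j)*(2*j) = 4*j²)
(-23218 + (-17)³)/(J(222) + 49328) = (-23218 + (-17)³)/(4*222² + 49328) = (-23218 - 4913)/(4*49284 + 49328) = -28131/(197136 + 49328) = -28131/246464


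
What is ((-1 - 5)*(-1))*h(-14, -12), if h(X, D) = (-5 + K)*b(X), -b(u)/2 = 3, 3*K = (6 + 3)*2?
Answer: -36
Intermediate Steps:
K = 6 (K = ((6 + 3)*2)/3 = (9*2)/3 = (⅓)*18 = 6)
b(u) = -6 (b(u) = -2*3 = -6)
h(X, D) = -6 (h(X, D) = (-5 + 6)*(-6) = 1*(-6) = -6)
((-1 - 5)*(-1))*h(-14, -12) = ((-1 - 5)*(-1))*(-6) = -6*(-1)*(-6) = 6*(-6) = -36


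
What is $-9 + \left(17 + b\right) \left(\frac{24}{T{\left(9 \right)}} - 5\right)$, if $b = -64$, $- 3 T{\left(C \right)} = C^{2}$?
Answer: $\frac{2410}{9} \approx 267.78$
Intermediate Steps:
$T{\left(C \right)} = - \frac{C^{2}}{3}$
$-9 + \left(17 + b\right) \left(\frac{24}{T{\left(9 \right)}} - 5\right) = -9 + \left(17 - 64\right) \left(\frac{24}{\left(- \frac{1}{3}\right) 9^{2}} - 5\right) = -9 - 47 \left(\frac{24}{\left(- \frac{1}{3}\right) 81} - 5\right) = -9 - 47 \left(\frac{24}{-27} - 5\right) = -9 - 47 \left(24 \left(- \frac{1}{27}\right) - 5\right) = -9 - 47 \left(- \frac{8}{9} - 5\right) = -9 - - \frac{2491}{9} = -9 + \frac{2491}{9} = \frac{2410}{9}$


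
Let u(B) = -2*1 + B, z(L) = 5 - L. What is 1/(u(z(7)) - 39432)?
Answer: -1/39436 ≈ -2.5358e-5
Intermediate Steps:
u(B) = -2 + B
1/(u(z(7)) - 39432) = 1/((-2 + (5 - 1*7)) - 39432) = 1/((-2 + (5 - 7)) - 39432) = 1/((-2 - 2) - 39432) = 1/(-4 - 39432) = 1/(-39436) = -1/39436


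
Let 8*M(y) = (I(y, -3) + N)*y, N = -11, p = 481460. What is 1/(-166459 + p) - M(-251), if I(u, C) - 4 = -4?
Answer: -869717753/2520008 ≈ -345.13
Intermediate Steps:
I(u, C) = 0 (I(u, C) = 4 - 4 = 0)
M(y) = -11*y/8 (M(y) = ((0 - 11)*y)/8 = (-11*y)/8 = -11*y/8)
1/(-166459 + p) - M(-251) = 1/(-166459 + 481460) - (-11)*(-251)/8 = 1/315001 - 1*2761/8 = 1/315001 - 2761/8 = -869717753/2520008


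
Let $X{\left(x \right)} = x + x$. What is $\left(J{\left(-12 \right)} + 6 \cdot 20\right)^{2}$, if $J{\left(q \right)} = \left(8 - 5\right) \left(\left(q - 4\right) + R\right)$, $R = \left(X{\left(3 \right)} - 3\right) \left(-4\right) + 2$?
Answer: $1764$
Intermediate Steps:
$X{\left(x \right)} = 2 x$
$R = -10$ ($R = \left(2 \cdot 3 - 3\right) \left(-4\right) + 2 = \left(6 - 3\right) \left(-4\right) + 2 = 3 \left(-4\right) + 2 = -12 + 2 = -10$)
$J{\left(q \right)} = -42 + 3 q$ ($J{\left(q \right)} = \left(8 - 5\right) \left(\left(q - 4\right) - 10\right) = 3 \left(\left(-4 + q\right) - 10\right) = 3 \left(-14 + q\right) = -42 + 3 q$)
$\left(J{\left(-12 \right)} + 6 \cdot 20\right)^{2} = \left(\left(-42 + 3 \left(-12\right)\right) + 6 \cdot 20\right)^{2} = \left(\left(-42 - 36\right) + 120\right)^{2} = \left(-78 + 120\right)^{2} = 42^{2} = 1764$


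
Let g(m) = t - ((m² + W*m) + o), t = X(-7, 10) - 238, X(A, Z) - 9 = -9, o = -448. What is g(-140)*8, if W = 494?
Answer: 398160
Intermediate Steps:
X(A, Z) = 0 (X(A, Z) = 9 - 9 = 0)
t = -238 (t = 0 - 238 = -238)
g(m) = 210 - m² - 494*m (g(m) = -238 - ((m² + 494*m) - 448) = -238 - (-448 + m² + 494*m) = -238 + (448 - m² - 494*m) = 210 - m² - 494*m)
g(-140)*8 = (210 - 1*(-140)² - 494*(-140))*8 = (210 - 1*19600 + 69160)*8 = (210 - 19600 + 69160)*8 = 49770*8 = 398160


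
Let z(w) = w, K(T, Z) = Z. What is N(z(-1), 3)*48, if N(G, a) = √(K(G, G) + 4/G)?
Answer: 48*I*√5 ≈ 107.33*I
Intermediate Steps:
N(G, a) = √(G + 4/G)
N(z(-1), 3)*48 = √(-1 + 4/(-1))*48 = √(-1 + 4*(-1))*48 = √(-1 - 4)*48 = √(-5)*48 = (I*√5)*48 = 48*I*√5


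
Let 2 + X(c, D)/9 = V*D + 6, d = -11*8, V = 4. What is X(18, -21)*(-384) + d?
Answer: 276392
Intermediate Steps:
d = -88
X(c, D) = 36 + 36*D (X(c, D) = -18 + 9*(4*D + 6) = -18 + 9*(6 + 4*D) = -18 + (54 + 36*D) = 36 + 36*D)
X(18, -21)*(-384) + d = (36 + 36*(-21))*(-384) - 88 = (36 - 756)*(-384) - 88 = -720*(-384) - 88 = 276480 - 88 = 276392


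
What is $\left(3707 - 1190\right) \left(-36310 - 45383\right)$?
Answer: $-205621281$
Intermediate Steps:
$\left(3707 - 1190\right) \left(-36310 - 45383\right) = 2517 \left(-81693\right) = -205621281$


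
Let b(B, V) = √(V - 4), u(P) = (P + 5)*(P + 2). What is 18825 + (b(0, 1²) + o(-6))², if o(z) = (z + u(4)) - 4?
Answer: 20758 + 88*I*√3 ≈ 20758.0 + 152.42*I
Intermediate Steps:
u(P) = (2 + P)*(5 + P) (u(P) = (5 + P)*(2 + P) = (2 + P)*(5 + P))
o(z) = 50 + z (o(z) = (z + (10 + 4² + 7*4)) - 4 = (z + (10 + 16 + 28)) - 4 = (z + 54) - 4 = (54 + z) - 4 = 50 + z)
b(B, V) = √(-4 + V)
18825 + (b(0, 1²) + o(-6))² = 18825 + (√(-4 + 1²) + (50 - 6))² = 18825 + (√(-4 + 1) + 44)² = 18825 + (√(-3) + 44)² = 18825 + (I*√3 + 44)² = 18825 + (44 + I*√3)²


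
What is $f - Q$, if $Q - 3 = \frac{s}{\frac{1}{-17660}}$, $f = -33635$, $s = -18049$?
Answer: $-318778978$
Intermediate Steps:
$Q = 318745343$ ($Q = 3 - \frac{18049}{\frac{1}{-17660}} = 3 - \frac{18049}{- \frac{1}{17660}} = 3 - -318745340 = 3 + 318745340 = 318745343$)
$f - Q = -33635 - 318745343 = -318778978$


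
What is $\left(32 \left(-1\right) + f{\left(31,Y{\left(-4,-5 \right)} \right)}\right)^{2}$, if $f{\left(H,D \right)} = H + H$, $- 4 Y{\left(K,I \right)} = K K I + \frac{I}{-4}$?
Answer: $900$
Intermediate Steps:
$Y{\left(K,I \right)} = \frac{I}{16} - \frac{I K^{2}}{4}$ ($Y{\left(K,I \right)} = - \frac{K K I + \frac{I}{-4}}{4} = - \frac{K^{2} I + I \left(- \frac{1}{4}\right)}{4} = - \frac{I K^{2} - \frac{I}{4}}{4} = - \frac{- \frac{I}{4} + I K^{2}}{4} = \frac{I}{16} - \frac{I K^{2}}{4}$)
$f{\left(H,D \right)} = 2 H$
$\left(32 \left(-1\right) + f{\left(31,Y{\left(-4,-5 \right)} \right)}\right)^{2} = \left(32 \left(-1\right) + 2 \cdot 31\right)^{2} = \left(-32 + 62\right)^{2} = 30^{2} = 900$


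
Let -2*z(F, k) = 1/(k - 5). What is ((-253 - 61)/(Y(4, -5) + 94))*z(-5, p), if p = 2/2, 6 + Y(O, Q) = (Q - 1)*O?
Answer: -157/256 ≈ -0.61328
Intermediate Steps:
Y(O, Q) = -6 + O*(-1 + Q) (Y(O, Q) = -6 + (Q - 1)*O = -6 + (-1 + Q)*O = -6 + O*(-1 + Q))
p = 1 (p = 2*(½) = 1)
z(F, k) = -1/(2*(-5 + k)) (z(F, k) = -1/(2*(k - 5)) = -1/(2*(-5 + k)))
((-253 - 61)/(Y(4, -5) + 94))*z(-5, p) = ((-253 - 61)/((-6 - 1*4 + 4*(-5)) + 94))*(-1/(-10 + 2*1)) = (-314/((-6 - 4 - 20) + 94))*(-1/(-10 + 2)) = (-314/(-30 + 94))*(-1/(-8)) = (-314/64)*(-1*(-⅛)) = -314*1/64*(⅛) = -157/32*⅛ = -157/256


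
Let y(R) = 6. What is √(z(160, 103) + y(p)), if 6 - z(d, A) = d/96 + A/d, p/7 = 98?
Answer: √139530/120 ≈ 3.1128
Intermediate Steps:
p = 686 (p = 7*98 = 686)
z(d, A) = 6 - d/96 - A/d (z(d, A) = 6 - (d/96 + A/d) = 6 + (-d/96 - A/d) = 6 - d/96 - A/d)
√(z(160, 103) + y(p)) = √((6 - 1/96*160 - 1*103/160) + 6) = √((6 - 5/3 - 1*103*1/160) + 6) = √((6 - 5/3 - 103/160) + 6) = √(1771/480 + 6) = √(4651/480) = √139530/120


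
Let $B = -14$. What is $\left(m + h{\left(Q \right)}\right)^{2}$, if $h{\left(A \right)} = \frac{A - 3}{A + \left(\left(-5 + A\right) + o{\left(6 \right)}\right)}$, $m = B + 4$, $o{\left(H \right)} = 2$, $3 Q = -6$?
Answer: $\frac{4225}{49} \approx 86.224$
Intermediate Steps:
$Q = -2$ ($Q = \frac{1}{3} \left(-6\right) = -2$)
$m = -10$ ($m = -14 + 4 = -10$)
$h{\left(A \right)} = \frac{-3 + A}{-3 + 2 A}$ ($h{\left(A \right)} = \frac{A - 3}{A + \left(\left(-5 + A\right) + 2\right)} = \frac{-3 + A}{A + \left(-3 + A\right)} = \frac{-3 + A}{-3 + 2 A}$)
$\left(m + h{\left(Q \right)}\right)^{2} = \left(-10 + \frac{-3 - 2}{-3 + 2 \left(-2\right)}\right)^{2} = \left(-10 + \frac{1}{-3 - 4} \left(-5\right)\right)^{2} = \left(-10 + \frac{1}{-7} \left(-5\right)\right)^{2} = \left(-10 - - \frac{5}{7}\right)^{2} = \left(-10 + \frac{5}{7}\right)^{2} = \left(- \frac{65}{7}\right)^{2} = \frac{4225}{49}$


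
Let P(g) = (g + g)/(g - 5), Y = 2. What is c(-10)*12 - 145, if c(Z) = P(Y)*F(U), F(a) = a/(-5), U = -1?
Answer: -741/5 ≈ -148.20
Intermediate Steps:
F(a) = -a/5 (F(a) = a*(-1/5) = -a/5)
P(g) = 2*g/(-5 + g) (P(g) = (2*g)/(-5 + g) = 2*g/(-5 + g))
c(Z) = -4/15 (c(Z) = (2*2/(-5 + 2))*(-1/5*(-1)) = (2*2/(-3))*(1/5) = (2*2*(-1/3))*(1/5) = -4/3*1/5 = -4/15)
c(-10)*12 - 145 = -4/15*12 - 145 = -16/5 - 145 = -741/5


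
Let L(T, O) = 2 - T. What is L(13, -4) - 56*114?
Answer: -6395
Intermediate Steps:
L(13, -4) - 56*114 = (2 - 1*13) - 56*114 = (2 - 13) - 6384 = -11 - 6384 = -6395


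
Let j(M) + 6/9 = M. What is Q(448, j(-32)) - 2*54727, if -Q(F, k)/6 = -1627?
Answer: -99692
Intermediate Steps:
j(M) = -⅔ + M
Q(F, k) = 9762 (Q(F, k) = -6*(-1627) = 9762)
Q(448, j(-32)) - 2*54727 = 9762 - 2*54727 = 9762 - 109454 = -99692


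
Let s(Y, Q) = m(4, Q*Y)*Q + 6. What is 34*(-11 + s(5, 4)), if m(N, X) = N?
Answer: 374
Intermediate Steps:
s(Y, Q) = 6 + 4*Q (s(Y, Q) = 4*Q + 6 = 6 + 4*Q)
34*(-11 + s(5, 4)) = 34*(-11 + (6 + 4*4)) = 34*(-11 + (6 + 16)) = 34*(-11 + 22) = 34*11 = 374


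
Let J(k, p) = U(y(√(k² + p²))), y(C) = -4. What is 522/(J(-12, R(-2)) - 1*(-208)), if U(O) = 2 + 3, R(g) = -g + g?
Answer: 174/71 ≈ 2.4507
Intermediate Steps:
R(g) = 0
U(O) = 5
J(k, p) = 5
522/(J(-12, R(-2)) - 1*(-208)) = 522/(5 - 1*(-208)) = 522/(5 + 208) = 522/213 = 522*(1/213) = 174/71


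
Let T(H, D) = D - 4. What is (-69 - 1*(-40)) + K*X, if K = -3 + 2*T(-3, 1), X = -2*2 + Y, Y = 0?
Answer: 7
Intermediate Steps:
T(H, D) = -4 + D
X = -4 (X = -2*2 + 0 = -4 + 0 = -4)
K = -9 (K = -3 + 2*(-4 + 1) = -3 + 2*(-3) = -3 - 6 = -9)
(-69 - 1*(-40)) + K*X = (-69 - 1*(-40)) - 9*(-4) = (-69 + 40) + 36 = -29 + 36 = 7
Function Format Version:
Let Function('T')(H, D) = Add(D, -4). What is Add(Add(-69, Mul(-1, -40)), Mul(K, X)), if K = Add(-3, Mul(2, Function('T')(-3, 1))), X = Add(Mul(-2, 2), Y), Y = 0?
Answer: 7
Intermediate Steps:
Function('T')(H, D) = Add(-4, D)
X = -4 (X = Add(Mul(-2, 2), 0) = Add(-4, 0) = -4)
K = -9 (K = Add(-3, Mul(2, Add(-4, 1))) = Add(-3, Mul(2, -3)) = Add(-3, -6) = -9)
Add(Add(-69, Mul(-1, -40)), Mul(K, X)) = Add(Add(-69, Mul(-1, -40)), Mul(-9, -4)) = Add(Add(-69, 40), 36) = Add(-29, 36) = 7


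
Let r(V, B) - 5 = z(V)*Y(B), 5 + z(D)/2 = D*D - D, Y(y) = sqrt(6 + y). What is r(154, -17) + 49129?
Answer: 49134 + 47114*I*sqrt(11) ≈ 49134.0 + 1.5626e+5*I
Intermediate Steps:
z(D) = -10 - 2*D + 2*D**2 (z(D) = -10 + 2*(D*D - D) = -10 + 2*(D**2 - D) = -10 + (-2*D + 2*D**2) = -10 - 2*D + 2*D**2)
r(V, B) = 5 + sqrt(6 + B)*(-10 - 2*V + 2*V**2) (r(V, B) = 5 + (-10 - 2*V + 2*V**2)*sqrt(6 + B) = 5 + sqrt(6 + B)*(-10 - 2*V + 2*V**2))
r(154, -17) + 49129 = (5 + 2*sqrt(6 - 17)*(-5 + 154**2 - 1*154)) + 49129 = (5 + 2*sqrt(-11)*(-5 + 23716 - 154)) + 49129 = (5 + 2*(I*sqrt(11))*23557) + 49129 = (5 + 47114*I*sqrt(11)) + 49129 = 49134 + 47114*I*sqrt(11)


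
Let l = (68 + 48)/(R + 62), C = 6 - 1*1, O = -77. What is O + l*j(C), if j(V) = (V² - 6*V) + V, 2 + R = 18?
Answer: -77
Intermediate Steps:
R = 16 (R = -2 + 18 = 16)
C = 5 (C = 6 - 1 = 5)
l = 58/39 (l = (68 + 48)/(16 + 62) = 116/78 = 116*(1/78) = 58/39 ≈ 1.4872)
j(V) = V² - 5*V
O + l*j(C) = -77 + 58*(5*(-5 + 5))/39 = -77 + 58*(5*0)/39 = -77 + (58/39)*0 = -77 + 0 = -77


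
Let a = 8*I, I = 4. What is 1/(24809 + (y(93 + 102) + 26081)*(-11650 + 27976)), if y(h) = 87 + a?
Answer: 1/427766009 ≈ 2.3377e-9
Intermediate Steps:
a = 32 (a = 8*4 = 32)
y(h) = 119 (y(h) = 87 + 32 = 119)
1/(24809 + (y(93 + 102) + 26081)*(-11650 + 27976)) = 1/(24809 + (119 + 26081)*(-11650 + 27976)) = 1/(24809 + 26200*16326) = 1/(24809 + 427741200) = 1/427766009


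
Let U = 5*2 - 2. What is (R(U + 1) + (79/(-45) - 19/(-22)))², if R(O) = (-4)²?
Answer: 223711849/980100 ≈ 228.25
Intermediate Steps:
U = 8 (U = 10 - 2 = 8)
R(O) = 16
(R(U + 1) + (79/(-45) - 19/(-22)))² = (16 + (79/(-45) - 19/(-22)))² = (16 + (79*(-1/45) - 19*(-1/22)))² = (16 + (-79/45 + 19/22))² = (16 - 883/990)² = (14957/990)² = 223711849/980100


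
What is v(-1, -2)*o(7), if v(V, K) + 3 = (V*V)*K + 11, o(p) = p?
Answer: 42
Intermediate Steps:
v(V, K) = 8 + K*V² (v(V, K) = -3 + ((V*V)*K + 11) = -3 + (V²*K + 11) = -3 + (K*V² + 11) = -3 + (11 + K*V²) = 8 + K*V²)
v(-1, -2)*o(7) = (8 - 2*(-1)²)*7 = (8 - 2*1)*7 = (8 - 2)*7 = 6*7 = 42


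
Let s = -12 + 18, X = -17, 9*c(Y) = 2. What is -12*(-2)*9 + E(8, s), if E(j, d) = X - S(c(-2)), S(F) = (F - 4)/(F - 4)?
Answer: 198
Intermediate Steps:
c(Y) = 2/9 (c(Y) = (1/9)*2 = 2/9)
S(F) = 1 (S(F) = (-4 + F)/(-4 + F) = 1)
s = 6
E(j, d) = -18 (E(j, d) = -17 - 1*1 = -17 - 1 = -18)
-12*(-2)*9 + E(8, s) = -12*(-2)*9 - 18 = 24*9 - 18 = 216 - 18 = 198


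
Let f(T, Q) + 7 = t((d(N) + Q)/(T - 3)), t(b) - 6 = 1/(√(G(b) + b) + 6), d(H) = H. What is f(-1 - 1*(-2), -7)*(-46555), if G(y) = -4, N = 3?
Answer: 744880/19 + 46555*I*√2/38 ≈ 39204.0 + 1732.6*I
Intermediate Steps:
t(b) = 6 + 1/(6 + √(-4 + b)) (t(b) = 6 + 1/(√(-4 + b) + 6) = 6 + 1/(6 + √(-4 + b)))
f(T, Q) = -7 + (37 + 6*√(-4 + (3 + Q)/(-3 + T)))/(6 + √(-4 + (3 + Q)/(-3 + T))) (f(T, Q) = -7 + (37 + 6*√(-4 + (3 + Q)/(T - 3)))/(6 + √(-4 + (3 + Q)/(T - 3))) = -7 + (37 + 6*√(-4 + (3 + Q)/(-3 + T)))/(6 + √(-4 + (3 + Q)/(-3 + T))))
f(-1 - 1*(-2), -7)*(-46555) = ((-5 - √((15 - 7 - 4*(-1 - 1*(-2)))/(-3 + (-1 - 1*(-2)))))/(6 + √((15 - 7 - 4*(-1 - 1*(-2)))/(-3 + (-1 - 1*(-2))))))*(-46555) = ((-5 - √((15 - 7 - 4*(-1 + 2))/(-3 + (-1 + 2))))/(6 + √((15 - 7 - 4*(-1 + 2))/(-3 + (-1 + 2)))))*(-46555) = ((-5 - √((15 - 7 - 4*1)/(-3 + 1)))/(6 + √((15 - 7 - 4*1)/(-3 + 1))))*(-46555) = ((-5 - √((15 - 7 - 4)/(-2)))/(6 + √((15 - 7 - 4)/(-2))))*(-46555) = ((-5 - √(-½*4))/(6 + √(-½*4)))*(-46555) = ((-5 - √(-2))/(6 + √(-2)))*(-46555) = ((-5 - I*√2)/(6 + I*√2))*(-46555) = -46555*(-5 - I*√2)/(6 + I*√2)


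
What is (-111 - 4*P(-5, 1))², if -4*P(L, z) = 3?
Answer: 11664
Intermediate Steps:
P(L, z) = -¾ (P(L, z) = -¼*3 = -¾)
(-111 - 4*P(-5, 1))² = (-111 - 4*(-¾))² = (-111 + 3)² = (-108)² = 11664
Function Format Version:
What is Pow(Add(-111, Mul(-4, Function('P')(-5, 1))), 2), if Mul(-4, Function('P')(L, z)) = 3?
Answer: 11664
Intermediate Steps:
Function('P')(L, z) = Rational(-3, 4) (Function('P')(L, z) = Mul(Rational(-1, 4), 3) = Rational(-3, 4))
Pow(Add(-111, Mul(-4, Function('P')(-5, 1))), 2) = Pow(Add(-111, Mul(-4, Rational(-3, 4))), 2) = Pow(Add(-111, 3), 2) = Pow(-108, 2) = 11664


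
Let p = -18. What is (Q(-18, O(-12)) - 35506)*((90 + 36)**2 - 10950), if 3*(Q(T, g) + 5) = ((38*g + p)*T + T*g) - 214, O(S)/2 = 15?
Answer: -209327086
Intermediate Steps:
O(S) = 30 (O(S) = 2*15 = 30)
Q(T, g) = -229/3 + T*g/3 + T*(-18 + 38*g)/3 (Q(T, g) = -5 + (((38*g - 18)*T + T*g) - 214)/3 = -5 + (((-18 + 38*g)*T + T*g) - 214)/3 = -5 + ((T*(-18 + 38*g) + T*g) - 214)/3 = -5 + ((T*g + T*(-18 + 38*g)) - 214)/3 = -5 + (-214 + T*g + T*(-18 + 38*g))/3 = -5 + (-214/3 + T*g/3 + T*(-18 + 38*g)/3) = -229/3 + T*g/3 + T*(-18 + 38*g)/3)
(Q(-18, O(-12)) - 35506)*((90 + 36)**2 - 10950) = ((-229/3 - 6*(-18) + 13*(-18)*30) - 35506)*((90 + 36)**2 - 10950) = ((-229/3 + 108 - 7020) - 35506)*(126**2 - 10950) = (-20965/3 - 35506)*(15876 - 10950) = -127483/3*4926 = -209327086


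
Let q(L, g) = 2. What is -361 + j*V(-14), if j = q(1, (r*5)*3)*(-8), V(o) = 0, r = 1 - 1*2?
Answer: -361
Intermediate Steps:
r = -1 (r = 1 - 2 = -1)
j = -16 (j = 2*(-8) = -16)
-361 + j*V(-14) = -361 - 16*0 = -361 + 0 = -361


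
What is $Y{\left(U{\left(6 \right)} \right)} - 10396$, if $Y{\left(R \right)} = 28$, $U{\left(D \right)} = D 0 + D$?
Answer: $-10368$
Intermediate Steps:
$U{\left(D \right)} = D$ ($U{\left(D \right)} = 0 + D = D$)
$Y{\left(U{\left(6 \right)} \right)} - 10396 = 28 - 10396 = -10368$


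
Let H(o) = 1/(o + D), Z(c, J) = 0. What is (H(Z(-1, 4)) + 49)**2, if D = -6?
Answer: 85849/36 ≈ 2384.7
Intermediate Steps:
H(o) = 1/(-6 + o) (H(o) = 1/(o - 6) = 1/(-6 + o))
(H(Z(-1, 4)) + 49)**2 = (1/(-6 + 0) + 49)**2 = (1/(-6) + 49)**2 = (-1/6 + 49)**2 = (293/6)**2 = 85849/36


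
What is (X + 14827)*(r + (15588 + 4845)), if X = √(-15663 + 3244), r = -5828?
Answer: 216548335 + 14605*I*√12419 ≈ 2.1655e+8 + 1.6276e+6*I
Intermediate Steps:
X = I*√12419 (X = √(-12419) = I*√12419 ≈ 111.44*I)
(X + 14827)*(r + (15588 + 4845)) = (I*√12419 + 14827)*(-5828 + (15588 + 4845)) = (14827 + I*√12419)*(-5828 + 20433) = (14827 + I*√12419)*14605 = 216548335 + 14605*I*√12419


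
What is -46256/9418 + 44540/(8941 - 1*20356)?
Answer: -94748996/10750647 ≈ -8.8133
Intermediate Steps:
-46256/9418 + 44540/(8941 - 1*20356) = -46256*1/9418 + 44540/(8941 - 20356) = -23128/4709 + 44540/(-11415) = -23128/4709 + 44540*(-1/11415) = -23128/4709 - 8908/2283 = -94748996/10750647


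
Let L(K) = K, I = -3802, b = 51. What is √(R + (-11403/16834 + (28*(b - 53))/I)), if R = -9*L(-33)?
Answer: √303476643641690798/32001434 ≈ 17.214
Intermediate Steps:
R = 297 (R = -9*(-33) = 297)
√(R + (-11403/16834 + (28*(b - 53))/I)) = √(297 + (-11403/16834 + (28*(51 - 53))/(-3802))) = √(297 + (-11403*1/16834 + (28*(-2))*(-1/3802))) = √(297 + (-11403/16834 - 56*(-1/3802))) = √(297 + (-11403/16834 + 28/1901)) = √(297 - 21205751/32001434) = √(9483220147/32001434) = √303476643641690798/32001434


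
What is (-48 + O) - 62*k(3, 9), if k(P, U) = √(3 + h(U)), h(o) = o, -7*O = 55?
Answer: -391/7 - 124*√3 ≈ -270.63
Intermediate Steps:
O = -55/7 (O = -⅐*55 = -55/7 ≈ -7.8571)
k(P, U) = √(3 + U)
(-48 + O) - 62*k(3, 9) = (-48 - 55/7) - 62*√(3 + 9) = -391/7 - 124*√3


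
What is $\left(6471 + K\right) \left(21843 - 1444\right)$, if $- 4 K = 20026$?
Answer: $\frac{59748671}{2} \approx 2.9874 \cdot 10^{7}$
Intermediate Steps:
$K = - \frac{10013}{2}$ ($K = \left(- \frac{1}{4}\right) 20026 = - \frac{10013}{2} \approx -5006.5$)
$\left(6471 + K\right) \left(21843 - 1444\right) = \left(6471 - \frac{10013}{2}\right) \left(21843 - 1444\right) = \frac{2929 \left(21843 + \left(-11303 + 9859\right)\right)}{2} = \frac{2929 \left(21843 - 1444\right)}{2} = \frac{2929}{2} \cdot 20399 = \frac{59748671}{2}$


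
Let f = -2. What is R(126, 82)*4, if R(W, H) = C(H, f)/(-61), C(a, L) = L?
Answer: 8/61 ≈ 0.13115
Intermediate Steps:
R(W, H) = 2/61 (R(W, H) = -2/(-61) = -2*(-1/61) = 2/61)
R(126, 82)*4 = (2/61)*4 = 8/61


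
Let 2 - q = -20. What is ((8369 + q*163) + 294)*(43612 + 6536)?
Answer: 614262852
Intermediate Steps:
q = 22 (q = 2 - 1*(-20) = 2 + 20 = 22)
((8369 + q*163) + 294)*(43612 + 6536) = ((8369 + 22*163) + 294)*(43612 + 6536) = ((8369 + 3586) + 294)*50148 = (11955 + 294)*50148 = 12249*50148 = 614262852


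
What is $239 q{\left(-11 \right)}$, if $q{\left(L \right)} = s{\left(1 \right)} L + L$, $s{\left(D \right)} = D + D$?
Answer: $-7887$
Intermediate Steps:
$s{\left(D \right)} = 2 D$
$q{\left(L \right)} = 3 L$ ($q{\left(L \right)} = 2 \cdot 1 L + L = 2 L + L = 3 L$)
$239 q{\left(-11 \right)} = 239 \cdot 3 \left(-11\right) = 239 \left(-33\right) = -7887$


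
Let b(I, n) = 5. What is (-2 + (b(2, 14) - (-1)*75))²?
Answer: 6084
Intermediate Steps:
(-2 + (b(2, 14) - (-1)*75))² = (-2 + (5 - (-1)*75))² = (-2 + (5 - 1*(-75)))² = (-2 + (5 + 75))² = (-2 + 80)² = 78² = 6084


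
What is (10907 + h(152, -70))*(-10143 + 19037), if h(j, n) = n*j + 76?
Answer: 3050642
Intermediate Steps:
h(j, n) = 76 + j*n (h(j, n) = j*n + 76 = 76 + j*n)
(10907 + h(152, -70))*(-10143 + 19037) = (10907 + (76 + 152*(-70)))*(-10143 + 19037) = (10907 + (76 - 10640))*8894 = (10907 - 10564)*8894 = 343*8894 = 3050642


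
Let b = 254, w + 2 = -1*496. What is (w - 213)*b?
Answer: -180594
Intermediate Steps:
w = -498 (w = -2 - 1*496 = -2 - 496 = -498)
(w - 213)*b = (-498 - 213)*254 = -711*254 = -180594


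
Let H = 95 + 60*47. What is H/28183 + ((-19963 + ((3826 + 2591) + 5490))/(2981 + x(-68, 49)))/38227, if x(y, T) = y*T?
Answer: 39339570703/378150390891 ≈ 0.10403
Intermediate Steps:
x(y, T) = T*y
H = 2915 (H = 95 + 2820 = 2915)
H/28183 + ((-19963 + ((3826 + 2591) + 5490))/(2981 + x(-68, 49)))/38227 = 2915/28183 + ((-19963 + ((3826 + 2591) + 5490))/(2981 + 49*(-68)))/38227 = 2915*(1/28183) + ((-19963 + (6417 + 5490))/(2981 - 3332))*(1/38227) = 2915/28183 + ((-19963 + 11907)/(-351))*(1/38227) = 2915/28183 - 8056*(-1/351)*(1/38227) = 2915/28183 + (8056/351)*(1/38227) = 2915/28183 + 8056/13417677 = 39339570703/378150390891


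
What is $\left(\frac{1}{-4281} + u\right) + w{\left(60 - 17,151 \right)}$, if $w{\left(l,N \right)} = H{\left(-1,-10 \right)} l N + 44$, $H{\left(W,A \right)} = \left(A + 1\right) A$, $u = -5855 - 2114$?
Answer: $\frac{2467761044}{4281} \approx 5.7645 \cdot 10^{5}$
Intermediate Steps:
$u = -7969$ ($u = -5855 - 2114 = -7969$)
$H{\left(W,A \right)} = A \left(1 + A\right)$ ($H{\left(W,A \right)} = \left(1 + A\right) A = A \left(1 + A\right)$)
$w{\left(l,N \right)} = 44 + 90 N l$ ($w{\left(l,N \right)} = - 10 \left(1 - 10\right) l N + 44 = \left(-10\right) \left(-9\right) l N + 44 = 90 l N + 44 = 90 N l + 44 = 44 + 90 N l$)
$\left(\frac{1}{-4281} + u\right) + w{\left(60 - 17,151 \right)} = \left(\frac{1}{-4281} - 7969\right) + \left(44 + 90 \cdot 151 \left(60 - 17\right)\right) = \left(- \frac{1}{4281} - 7969\right) + \left(44 + 90 \cdot 151 \left(60 - 17\right)\right) = - \frac{34115290}{4281} + \left(44 + 90 \cdot 151 \cdot 43\right) = - \frac{34115290}{4281} + \left(44 + 584370\right) = - \frac{34115290}{4281} + 584414 = \frac{2467761044}{4281}$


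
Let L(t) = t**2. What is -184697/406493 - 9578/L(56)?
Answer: -2236299873/637381024 ≈ -3.5086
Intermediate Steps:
-184697/406493 - 9578/L(56) = -184697/406493 - 9578/(56**2) = -184697*1/406493 - 9578/3136 = -184697/406493 - 9578*1/3136 = -184697/406493 - 4789/1568 = -2236299873/637381024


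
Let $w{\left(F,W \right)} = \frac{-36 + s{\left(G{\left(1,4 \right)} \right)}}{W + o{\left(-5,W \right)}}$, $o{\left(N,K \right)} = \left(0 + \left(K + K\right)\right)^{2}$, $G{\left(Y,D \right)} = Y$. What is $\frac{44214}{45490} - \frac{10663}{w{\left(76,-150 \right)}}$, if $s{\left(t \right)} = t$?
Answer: $\frac{4358263086699}{159215} \approx 2.7373 \cdot 10^{7}$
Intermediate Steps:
$o{\left(N,K \right)} = 4 K^{2}$ ($o{\left(N,K \right)} = \left(0 + 2 K\right)^{2} = \left(2 K\right)^{2} = 4 K^{2}$)
$w{\left(F,W \right)} = - \frac{35}{W + 4 W^{2}}$ ($w{\left(F,W \right)} = \frac{-36 + 1}{W + 4 W^{2}} = - \frac{35}{W + 4 W^{2}}$)
$\frac{44214}{45490} - \frac{10663}{w{\left(76,-150 \right)}} = \frac{44214}{45490} - \frac{10663}{\left(-35\right) \frac{1}{-150} \frac{1}{1 + 4 \left(-150\right)}} = 44214 \cdot \frac{1}{45490} - \frac{10663}{\left(-35\right) \left(- \frac{1}{150}\right) \frac{1}{1 - 600}} = \frac{22107}{22745} - \frac{10663}{\left(-35\right) \left(- \frac{1}{150}\right) \frac{1}{-599}} = \frac{22107}{22745} - \frac{10663}{\left(-35\right) \left(- \frac{1}{150}\right) \left(- \frac{1}{599}\right)} = \frac{22107}{22745} - \frac{10663}{- \frac{7}{17970}} = \frac{22107}{22745} - - \frac{191614110}{7} = \frac{22107}{22745} + \frac{191614110}{7} = \frac{4358263086699}{159215}$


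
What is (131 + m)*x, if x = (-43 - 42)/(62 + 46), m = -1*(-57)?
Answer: -3995/27 ≈ -147.96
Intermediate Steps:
m = 57
x = -85/108 ≈ -0.78704
(131 + m)*x = (131 + 57)*(-85/108) = 188*(-85/108) = -3995/27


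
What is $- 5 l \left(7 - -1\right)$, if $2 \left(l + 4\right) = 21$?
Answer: $-260$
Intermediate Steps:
$l = \frac{13}{2}$ ($l = -4 + \frac{1}{2} \cdot 21 = -4 + \frac{21}{2} = \frac{13}{2} \approx 6.5$)
$- 5 l \left(7 - -1\right) = \left(-5\right) \frac{13}{2} \left(7 - -1\right) = - \frac{65 \left(7 + 1\right)}{2} = \left(- \frac{65}{2}\right) 8 = -260$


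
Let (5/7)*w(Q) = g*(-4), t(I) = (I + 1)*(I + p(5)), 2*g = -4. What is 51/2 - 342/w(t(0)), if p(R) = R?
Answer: -141/28 ≈ -5.0357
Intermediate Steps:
g = -2 (g = (½)*(-4) = -2)
t(I) = (1 + I)*(5 + I) (t(I) = (I + 1)*(I + 5) = (1 + I)*(5 + I))
w(Q) = 56/5 (w(Q) = 7*(-2*(-4))/5 = (7/5)*8 = 56/5)
51/2 - 342/w(t(0)) = 51/2 - 342/56/5 = 51*(½) - 342*5/56 = 51/2 - 855/28 = -141/28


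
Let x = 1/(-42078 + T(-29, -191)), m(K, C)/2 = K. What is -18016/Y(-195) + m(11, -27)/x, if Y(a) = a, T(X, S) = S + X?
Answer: -181440404/195 ≈ -9.3046e+5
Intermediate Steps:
m(K, C) = 2*K
x = -1/42298 (x = 1/(-42078 + (-191 - 29)) = 1/(-42078 - 220) = 1/(-42298) = -1/42298 ≈ -2.3642e-5)
-18016/Y(-195) + m(11, -27)/x = -18016/(-195) + (2*11)/(-1/42298) = -18016*(-1/195) + 22*(-42298) = 18016/195 - 930556 = -181440404/195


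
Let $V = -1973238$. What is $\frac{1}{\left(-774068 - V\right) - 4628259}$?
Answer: $- \frac{1}{3429089} \approx -2.9162 \cdot 10^{-7}$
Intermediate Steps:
$\frac{1}{\left(-774068 - V\right) - 4628259} = \frac{1}{\left(-774068 - -1973238\right) - 4628259} = \frac{1}{\left(-774068 + 1973238\right) - 4628259} = \frac{1}{1199170 - 4628259} = \frac{1}{-3429089} = - \frac{1}{3429089}$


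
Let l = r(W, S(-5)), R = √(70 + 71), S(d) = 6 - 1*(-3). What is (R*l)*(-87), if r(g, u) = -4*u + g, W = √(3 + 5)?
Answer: 174*√141*(18 - √2) ≈ 34269.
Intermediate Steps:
W = 2*√2 (W = √8 = 2*√2 ≈ 2.8284)
S(d) = 9 (S(d) = 6 + 3 = 9)
R = √141 ≈ 11.874
r(g, u) = g - 4*u
l = -36 + 2*√2 (l = 2*√2 - 4*9 = 2*√2 - 36 = -36 + 2*√2 ≈ -33.172)
(R*l)*(-87) = (√141*(-36 + 2*√2))*(-87) = -87*√141*(-36 + 2*√2)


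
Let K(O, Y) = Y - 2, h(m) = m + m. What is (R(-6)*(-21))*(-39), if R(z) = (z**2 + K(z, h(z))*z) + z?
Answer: 93366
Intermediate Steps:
h(m) = 2*m
K(O, Y) = -2 + Y
R(z) = z + z**2 + z*(-2 + 2*z) (R(z) = (z**2 + (-2 + 2*z)*z) + z = (z**2 + z*(-2 + 2*z)) + z = z + z**2 + z*(-2 + 2*z))
(R(-6)*(-21))*(-39) = (-6*(-1 + 3*(-6))*(-21))*(-39) = (-6*(-1 - 18)*(-21))*(-39) = (-6*(-19)*(-21))*(-39) = (114*(-21))*(-39) = -2394*(-39) = 93366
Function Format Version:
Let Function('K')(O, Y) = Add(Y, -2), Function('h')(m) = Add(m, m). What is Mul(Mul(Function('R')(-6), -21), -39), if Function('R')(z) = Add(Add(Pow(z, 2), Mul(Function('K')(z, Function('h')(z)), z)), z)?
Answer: 93366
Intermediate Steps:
Function('h')(m) = Mul(2, m)
Function('K')(O, Y) = Add(-2, Y)
Function('R')(z) = Add(z, Pow(z, 2), Mul(z, Add(-2, Mul(2, z)))) (Function('R')(z) = Add(Add(Pow(z, 2), Mul(Add(-2, Mul(2, z)), z)), z) = Add(Add(Pow(z, 2), Mul(z, Add(-2, Mul(2, z)))), z) = Add(z, Pow(z, 2), Mul(z, Add(-2, Mul(2, z)))))
Mul(Mul(Function('R')(-6), -21), -39) = Mul(Mul(Mul(-6, Add(-1, Mul(3, -6))), -21), -39) = Mul(Mul(Mul(-6, Add(-1, -18)), -21), -39) = Mul(Mul(Mul(-6, -19), -21), -39) = Mul(Mul(114, -21), -39) = Mul(-2394, -39) = 93366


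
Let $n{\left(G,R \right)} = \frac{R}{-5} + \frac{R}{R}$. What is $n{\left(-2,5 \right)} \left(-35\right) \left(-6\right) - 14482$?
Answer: $-14482$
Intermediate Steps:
$n{\left(G,R \right)} = 1 - \frac{R}{5}$ ($n{\left(G,R \right)} = R \left(- \frac{1}{5}\right) + 1 = - \frac{R}{5} + 1 = 1 - \frac{R}{5}$)
$n{\left(-2,5 \right)} \left(-35\right) \left(-6\right) - 14482 = \left(1 - 1\right) \left(-35\right) \left(-6\right) - 14482 = 0 \left(-35\right) \left(-6\right) - 14482 = 0 \left(-6\right) - 14482 = 0 - 14482 = -14482$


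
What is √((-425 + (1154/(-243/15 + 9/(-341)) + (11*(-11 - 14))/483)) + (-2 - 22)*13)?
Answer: I*√445679878815787/742371 ≈ 28.437*I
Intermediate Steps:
√((-425 + (1154/(-243/15 + 9/(-341)) + (11*(-11 - 14))/483)) + (-2 - 22)*13) = √((-425 + (1154/(-243*1/15 + 9*(-1/341)) + (11*(-25))*(1/483))) - 24*13) = √((-425 + (1154/(-81/5 - 9/341) - 275*1/483)) - 312) = √((-425 + (1154/(-27666/1705) - 275/483)) - 312) = √((-425 + (1154*(-1705/27666) - 275/483)) - 312) = √((-425 + (-983785/13833 - 275/483)) - 312) = √((-425 - 159657410/2227113) - 312) = √(-1106180435/2227113 - 312) = √(-1801039691/2227113) = I*√445679878815787/742371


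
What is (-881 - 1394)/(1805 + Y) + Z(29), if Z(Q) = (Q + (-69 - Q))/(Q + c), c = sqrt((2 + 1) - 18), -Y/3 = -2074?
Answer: (-2275*sqrt(15) + 619838*I)/(8027*(sqrt(15) - 29*I)) ≈ -2.621 + 0.31219*I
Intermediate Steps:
Y = 6222 (Y = -3*(-2074) = 6222)
c = I*sqrt(15) (c = sqrt(3 - 18) = sqrt(-15) = I*sqrt(15) ≈ 3.873*I)
Z(Q) = -69/(Q + I*sqrt(15)) (Z(Q) = (Q + (-69 - Q))/(Q + I*sqrt(15)) = -69/(Q + I*sqrt(15)))
(-881 - 1394)/(1805 + Y) + Z(29) = (-881 - 1394)/(1805 + 6222) - 69/(29 + I*sqrt(15)) = -2275/8027 - 69/(29 + I*sqrt(15))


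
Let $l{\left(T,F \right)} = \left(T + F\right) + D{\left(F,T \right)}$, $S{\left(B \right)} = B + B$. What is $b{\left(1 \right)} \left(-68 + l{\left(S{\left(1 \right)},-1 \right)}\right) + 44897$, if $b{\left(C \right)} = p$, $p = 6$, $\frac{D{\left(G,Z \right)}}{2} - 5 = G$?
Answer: $44543$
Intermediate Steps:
$D{\left(G,Z \right)} = 10 + 2 G$
$b{\left(C \right)} = 6$
$S{\left(B \right)} = 2 B$
$l{\left(T,F \right)} = 10 + T + 3 F$ ($l{\left(T,F \right)} = \left(T + F\right) + \left(10 + 2 F\right) = \left(F + T\right) + \left(10 + 2 F\right) = 10 + T + 3 F$)
$b{\left(1 \right)} \left(-68 + l{\left(S{\left(1 \right)},-1 \right)}\right) + 44897 = 6 \left(-68 + \left(10 + 2 \cdot 1 + 3 \left(-1\right)\right)\right) + 44897 = 6 \left(-68 + \left(10 + 2 - 3\right)\right) + 44897 = 6 \left(-68 + 9\right) + 44897 = 6 \left(-59\right) + 44897 = -354 + 44897 = 44543$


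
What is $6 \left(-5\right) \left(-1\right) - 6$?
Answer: $24$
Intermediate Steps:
$6 \left(-5\right) \left(-1\right) - 6 = \left(-30\right) \left(-1\right) - 6 = 30 - 6 = 24$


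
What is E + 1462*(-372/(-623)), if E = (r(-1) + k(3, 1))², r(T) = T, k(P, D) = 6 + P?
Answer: 583736/623 ≈ 936.98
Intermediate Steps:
E = 64 (E = (-1 + (6 + 3))² = (-1 + 9)² = 8² = 64)
E + 1462*(-372/(-623)) = 64 + 1462*(-372/(-623)) = 64 + 1462*(-372*(-1/623)) = 64 + 1462*(372/623) = 64 + 543864/623 = 583736/623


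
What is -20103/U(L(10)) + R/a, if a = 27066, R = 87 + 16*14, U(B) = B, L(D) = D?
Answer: -136026172/67665 ≈ -2010.3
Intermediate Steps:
R = 311 (R = 87 + 224 = 311)
-20103/U(L(10)) + R/a = -20103/10 + 311/27066 = -136026172/67665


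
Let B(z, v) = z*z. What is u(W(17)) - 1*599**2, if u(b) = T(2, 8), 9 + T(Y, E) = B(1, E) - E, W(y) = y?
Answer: -358817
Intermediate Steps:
B(z, v) = z**2
T(Y, E) = -8 - E (T(Y, E) = -9 + (1**2 - E) = -9 + (1 - E) = -8 - E)
u(b) = -16 (u(b) = -8 - 1*8 = -8 - 8 = -16)
u(W(17)) - 1*599**2 = -16 - 1*599**2 = -16 - 1*358801 = -16 - 358801 = -358817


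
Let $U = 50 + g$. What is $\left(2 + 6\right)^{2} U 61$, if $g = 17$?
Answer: $261568$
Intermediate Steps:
$U = 67$ ($U = 50 + 17 = 67$)
$\left(2 + 6\right)^{2} U 61 = \left(2 + 6\right)^{2} \cdot 67 \cdot 61 = 8^{2} \cdot 67 \cdot 61 = 64 \cdot 67 \cdot 61 = 4288 \cdot 61 = 261568$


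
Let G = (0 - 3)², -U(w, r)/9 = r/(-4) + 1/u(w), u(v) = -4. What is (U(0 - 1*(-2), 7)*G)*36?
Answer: 5832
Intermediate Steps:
U(w, r) = 9/4 + 9*r/4 (U(w, r) = -9*(r/(-4) + 1/(-4)) = -9*(r*(-¼) + 1*(-¼)) = -9*(-r/4 - ¼) = -9*(-¼ - r/4) = 9/4 + 9*r/4)
G = 9 (G = (-3)² = 9)
(U(0 - 1*(-2), 7)*G)*36 = ((9/4 + (9/4)*7)*9)*36 = ((9/4 + 63/4)*9)*36 = (18*9)*36 = 162*36 = 5832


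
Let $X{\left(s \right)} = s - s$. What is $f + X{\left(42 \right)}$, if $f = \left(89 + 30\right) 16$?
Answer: $1904$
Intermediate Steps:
$X{\left(s \right)} = 0$
$f = 1904$ ($f = 119 \cdot 16 = 1904$)
$f + X{\left(42 \right)} = 1904 + 0 = 1904$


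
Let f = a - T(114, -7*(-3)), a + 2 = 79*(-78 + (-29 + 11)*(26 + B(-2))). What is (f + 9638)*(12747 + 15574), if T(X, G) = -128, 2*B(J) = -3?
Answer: -884663077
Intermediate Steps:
B(J) = -3/2 (B(J) = (½)*(-3) = -3/2)
a = -41003 (a = -2 + 79*(-78 + (-29 + 11)*(26 - 3/2)) = -2 + 79*(-78 - 18*49/2) = -2 + 79*(-78 - 441) = -2 + 79*(-519) = -2 - 41001 = -41003)
f = -40875 (f = -41003 - 1*(-128) = -41003 + 128 = -40875)
(f + 9638)*(12747 + 15574) = (-40875 + 9638)*(12747 + 15574) = -31237*28321 = -884663077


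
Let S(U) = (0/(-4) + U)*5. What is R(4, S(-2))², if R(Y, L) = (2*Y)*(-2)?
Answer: 256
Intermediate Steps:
S(U) = 5*U (S(U) = (0*(-¼) + U)*5 = (0 + U)*5 = U*5 = 5*U)
R(Y, L) = -4*Y
R(4, S(-2))² = (-4*4)² = (-16)² = 256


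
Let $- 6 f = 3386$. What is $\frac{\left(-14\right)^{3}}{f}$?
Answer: $\frac{8232}{1693} \approx 4.8624$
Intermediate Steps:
$f = - \frac{1693}{3}$ ($f = \left(- \frac{1}{6}\right) 3386 = - \frac{1693}{3} \approx -564.33$)
$\frac{\left(-14\right)^{3}}{f} = \frac{\left(-14\right)^{3}}{- \frac{1693}{3}} = \left(-2744\right) \left(- \frac{3}{1693}\right) = \frac{8232}{1693}$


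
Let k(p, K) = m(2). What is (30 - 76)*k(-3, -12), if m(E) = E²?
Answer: -184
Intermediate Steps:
k(p, K) = 4 (k(p, K) = 2² = 4)
(30 - 76)*k(-3, -12) = (30 - 76)*4 = -46*4 = -184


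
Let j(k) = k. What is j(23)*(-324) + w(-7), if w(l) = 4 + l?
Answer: -7455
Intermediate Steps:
j(23)*(-324) + w(-7) = 23*(-324) + (4 - 7) = -7452 - 3 = -7455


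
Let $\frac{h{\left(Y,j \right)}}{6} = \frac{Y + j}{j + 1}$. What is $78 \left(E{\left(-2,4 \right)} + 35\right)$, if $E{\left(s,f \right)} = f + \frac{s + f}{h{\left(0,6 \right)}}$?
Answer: $\frac{9217}{3} \approx 3072.3$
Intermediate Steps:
$h{\left(Y,j \right)} = \frac{6 \left(Y + j\right)}{1 + j}$ ($h{\left(Y,j \right)} = 6 \frac{Y + j}{j + 1} = 6 \frac{Y + j}{1 + j} = \frac{6 \left(Y + j\right)}{1 + j}$)
$E{\left(s,f \right)} = \frac{7 s}{36} + \frac{43 f}{36}$ ($E{\left(s,f \right)} = f + \frac{s + f}{6 \frac{1}{1 + 6} \left(0 + 6\right)} = f + \frac{f + s}{6 \cdot \frac{1}{7} \cdot 6} = f + \frac{f + s}{\frac{36}{7}} = f + \left(f + s\right) \frac{7}{36} = f + \left(\frac{7 f}{36} + \frac{7 s}{36}\right) = \frac{7 s}{36} + \frac{43 f}{36}$)
$78 \left(E{\left(-2,4 \right)} + 35\right) = 78 \left(\left(\frac{7}{36} \left(-2\right) + \frac{43}{36} \cdot 4\right) + 35\right) = 78 \left(\left(- \frac{7}{18} + \frac{43}{9}\right) + 35\right) = 78 \left(\frac{79}{18} + 35\right) = 78 \cdot \frac{709}{18} = \frac{9217}{3}$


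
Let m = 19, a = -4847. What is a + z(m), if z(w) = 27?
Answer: -4820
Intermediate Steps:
a + z(m) = -4847 + 27 = -4820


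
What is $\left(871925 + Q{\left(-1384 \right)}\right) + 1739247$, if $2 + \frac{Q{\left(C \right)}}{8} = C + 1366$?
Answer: $2611012$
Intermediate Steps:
$Q{\left(C \right)} = 10912 + 8 C$ ($Q{\left(C \right)} = -16 + 8 \left(C + 1366\right) = -16 + 8 \left(1366 + C\right) = -16 + \left(10928 + 8 C\right) = 10912 + 8 C$)
$\left(871925 + Q{\left(-1384 \right)}\right) + 1739247 = \left(871925 + \left(10912 + 8 \left(-1384\right)\right)\right) + 1739247 = \left(871925 + \left(10912 - 11072\right)\right) + 1739247 = \left(871925 - 160\right) + 1739247 = 871765 + 1739247 = 2611012$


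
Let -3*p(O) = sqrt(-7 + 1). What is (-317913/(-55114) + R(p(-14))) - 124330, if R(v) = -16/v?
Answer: -6852005707/55114 - 8*I*sqrt(6) ≈ -1.2432e+5 - 19.596*I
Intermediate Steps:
p(O) = -I*sqrt(6)/3 (p(O) = -sqrt(-7 + 1)/3 = -I*sqrt(6)/3)
(-317913/(-55114) + R(p(-14))) - 124330 = (-317913/(-55114) - 16*I*sqrt(6)/2) - 124330 = (-317913*(-1/55114) - 8*I*sqrt(6)) - 124330 = (317913/55114 - 8*I*sqrt(6)) - 124330 = -6852005707/55114 - 8*I*sqrt(6)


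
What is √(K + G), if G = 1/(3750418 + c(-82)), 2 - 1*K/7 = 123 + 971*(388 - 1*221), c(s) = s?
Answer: I*√27738026627013905/156264 ≈ 1065.8*I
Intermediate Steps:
K = -1135946 (K = 14 - 7*(123 + 971*(388 - 1*221)) = 14 - 7*(123 + 971*(388 - 221)) = 14 - 7*(123 + 971*167) = 14 - 7*(123 + 162157) = 14 - 7*162280 = 14 - 1135960 = -1135946)
G = 1/3750336 (G = 1/(3750418 - 82) = 1/3750336 ≈ 2.6664e-7)
√(K + G) = √(-1135946 + 1/3750336) = √(-4260179177855/3750336) = I*√27738026627013905/156264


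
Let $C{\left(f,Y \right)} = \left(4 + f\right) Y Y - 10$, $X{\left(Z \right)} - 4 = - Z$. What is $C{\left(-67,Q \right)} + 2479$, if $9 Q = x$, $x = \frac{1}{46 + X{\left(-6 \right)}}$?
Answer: $\frac{9955007}{4032} \approx 2469.0$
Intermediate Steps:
$X{\left(Z \right)} = 4 - Z$
$x = \frac{1}{56}$ ($x = \frac{1}{46 + \left(4 - -6\right)} = \frac{1}{46 + \left(4 + 6\right)} = \frac{1}{46 + 10} = \frac{1}{56} \approx 0.017857$)
$Q = \frac{1}{504}$ ($Q = \frac{1}{9} \cdot \frac{1}{56} = \frac{1}{504} \approx 0.0019841$)
$C{\left(f,Y \right)} = -10 + Y^{2} \left(4 + f\right)$ ($C{\left(f,Y \right)} = Y \left(4 + f\right) Y - 10 = Y^{2} \left(4 + f\right) - 10 = -10 + Y^{2} \left(4 + f\right)$)
$C{\left(-67,Q \right)} + 2479 = \left(-10 + \frac{4}{254016} - \frac{67}{254016}\right) + 2479 = \left(-10 + 4 \cdot \frac{1}{254016} - \frac{67}{254016}\right) + 2479 = \left(-10 + \frac{1}{63504} - \frac{67}{254016}\right) + 2479 = - \frac{40321}{4032} + 2479 = \frac{9955007}{4032}$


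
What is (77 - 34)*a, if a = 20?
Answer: 860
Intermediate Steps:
(77 - 34)*a = (77 - 34)*20 = 43*20 = 860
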